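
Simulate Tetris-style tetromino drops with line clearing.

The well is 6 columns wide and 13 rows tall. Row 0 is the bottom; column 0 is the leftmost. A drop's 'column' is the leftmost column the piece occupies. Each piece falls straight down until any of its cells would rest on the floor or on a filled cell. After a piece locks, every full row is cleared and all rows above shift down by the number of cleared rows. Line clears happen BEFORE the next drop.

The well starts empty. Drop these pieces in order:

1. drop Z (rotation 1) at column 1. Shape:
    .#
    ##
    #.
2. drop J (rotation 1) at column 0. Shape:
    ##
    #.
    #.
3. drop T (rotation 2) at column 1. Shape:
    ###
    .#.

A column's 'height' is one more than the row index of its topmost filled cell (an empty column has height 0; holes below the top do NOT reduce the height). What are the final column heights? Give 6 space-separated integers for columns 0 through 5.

Drop 1: Z rot1 at col 1 lands with bottom-row=0; cleared 0 line(s) (total 0); column heights now [0 2 3 0 0 0], max=3
Drop 2: J rot1 at col 0 lands with bottom-row=0; cleared 0 line(s) (total 0); column heights now [3 3 3 0 0 0], max=3
Drop 3: T rot2 at col 1 lands with bottom-row=3; cleared 0 line(s) (total 0); column heights now [3 5 5 5 0 0], max=5

Answer: 3 5 5 5 0 0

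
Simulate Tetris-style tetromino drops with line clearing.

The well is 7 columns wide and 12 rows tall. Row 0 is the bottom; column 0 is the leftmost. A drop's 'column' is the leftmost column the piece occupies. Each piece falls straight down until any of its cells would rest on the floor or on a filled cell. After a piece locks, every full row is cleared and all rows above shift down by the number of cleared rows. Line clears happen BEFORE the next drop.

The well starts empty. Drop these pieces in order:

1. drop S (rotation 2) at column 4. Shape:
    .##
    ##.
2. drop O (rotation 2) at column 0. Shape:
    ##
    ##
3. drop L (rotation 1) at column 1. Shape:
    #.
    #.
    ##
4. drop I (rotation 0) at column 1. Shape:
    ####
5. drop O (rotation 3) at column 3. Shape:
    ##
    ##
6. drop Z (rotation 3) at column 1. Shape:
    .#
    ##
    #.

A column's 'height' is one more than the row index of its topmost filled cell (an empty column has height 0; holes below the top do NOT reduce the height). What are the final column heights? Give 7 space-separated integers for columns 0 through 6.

Drop 1: S rot2 at col 4 lands with bottom-row=0; cleared 0 line(s) (total 0); column heights now [0 0 0 0 1 2 2], max=2
Drop 2: O rot2 at col 0 lands with bottom-row=0; cleared 0 line(s) (total 0); column heights now [2 2 0 0 1 2 2], max=2
Drop 3: L rot1 at col 1 lands with bottom-row=2; cleared 0 line(s) (total 0); column heights now [2 5 3 0 1 2 2], max=5
Drop 4: I rot0 at col 1 lands with bottom-row=5; cleared 0 line(s) (total 0); column heights now [2 6 6 6 6 2 2], max=6
Drop 5: O rot3 at col 3 lands with bottom-row=6; cleared 0 line(s) (total 0); column heights now [2 6 6 8 8 2 2], max=8
Drop 6: Z rot3 at col 1 lands with bottom-row=6; cleared 0 line(s) (total 0); column heights now [2 8 9 8 8 2 2], max=9

Answer: 2 8 9 8 8 2 2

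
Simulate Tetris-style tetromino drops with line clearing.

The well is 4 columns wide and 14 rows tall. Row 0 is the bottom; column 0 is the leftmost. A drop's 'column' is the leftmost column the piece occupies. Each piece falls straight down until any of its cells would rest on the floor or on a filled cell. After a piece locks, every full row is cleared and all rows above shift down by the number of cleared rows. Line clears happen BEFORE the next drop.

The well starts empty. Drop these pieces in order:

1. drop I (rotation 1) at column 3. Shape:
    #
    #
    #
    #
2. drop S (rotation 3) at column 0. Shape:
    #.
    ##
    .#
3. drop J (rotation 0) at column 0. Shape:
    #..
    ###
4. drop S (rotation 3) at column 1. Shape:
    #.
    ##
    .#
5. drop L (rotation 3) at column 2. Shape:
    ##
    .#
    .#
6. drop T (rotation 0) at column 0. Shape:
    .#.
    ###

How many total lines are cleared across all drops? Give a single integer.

Answer: 3

Derivation:
Drop 1: I rot1 at col 3 lands with bottom-row=0; cleared 0 line(s) (total 0); column heights now [0 0 0 4], max=4
Drop 2: S rot3 at col 0 lands with bottom-row=0; cleared 0 line(s) (total 0); column heights now [3 2 0 4], max=4
Drop 3: J rot0 at col 0 lands with bottom-row=3; cleared 1 line(s) (total 1); column heights now [4 2 0 3], max=4
Drop 4: S rot3 at col 1 lands with bottom-row=1; cleared 2 line(s) (total 3); column heights now [2 2 0 1], max=2
Drop 5: L rot3 at col 2 lands with bottom-row=1; cleared 0 line(s) (total 3); column heights now [2 2 4 4], max=4
Drop 6: T rot0 at col 0 lands with bottom-row=4; cleared 0 line(s) (total 3); column heights now [5 6 5 4], max=6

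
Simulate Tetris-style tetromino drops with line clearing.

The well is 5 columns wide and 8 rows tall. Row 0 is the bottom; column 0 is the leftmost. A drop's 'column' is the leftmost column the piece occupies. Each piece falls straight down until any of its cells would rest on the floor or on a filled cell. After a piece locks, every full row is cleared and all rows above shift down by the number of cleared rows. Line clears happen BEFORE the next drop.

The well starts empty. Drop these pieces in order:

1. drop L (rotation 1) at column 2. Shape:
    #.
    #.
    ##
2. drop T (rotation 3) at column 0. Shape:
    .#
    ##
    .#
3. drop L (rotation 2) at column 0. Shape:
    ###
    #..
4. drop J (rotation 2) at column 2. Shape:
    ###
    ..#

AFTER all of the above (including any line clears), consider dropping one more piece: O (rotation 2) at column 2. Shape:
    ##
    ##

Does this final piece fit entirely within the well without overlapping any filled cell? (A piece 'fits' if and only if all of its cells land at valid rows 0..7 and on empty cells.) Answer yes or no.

Drop 1: L rot1 at col 2 lands with bottom-row=0; cleared 0 line(s) (total 0); column heights now [0 0 3 1 0], max=3
Drop 2: T rot3 at col 0 lands with bottom-row=0; cleared 0 line(s) (total 0); column heights now [2 3 3 1 0], max=3
Drop 3: L rot2 at col 0 lands with bottom-row=2; cleared 0 line(s) (total 0); column heights now [4 4 4 1 0], max=4
Drop 4: J rot2 at col 2 lands with bottom-row=3; cleared 0 line(s) (total 0); column heights now [4 4 5 5 5], max=5
Test piece O rot2 at col 2 (width 2): heights before test = [4 4 5 5 5]; fits = True

Answer: yes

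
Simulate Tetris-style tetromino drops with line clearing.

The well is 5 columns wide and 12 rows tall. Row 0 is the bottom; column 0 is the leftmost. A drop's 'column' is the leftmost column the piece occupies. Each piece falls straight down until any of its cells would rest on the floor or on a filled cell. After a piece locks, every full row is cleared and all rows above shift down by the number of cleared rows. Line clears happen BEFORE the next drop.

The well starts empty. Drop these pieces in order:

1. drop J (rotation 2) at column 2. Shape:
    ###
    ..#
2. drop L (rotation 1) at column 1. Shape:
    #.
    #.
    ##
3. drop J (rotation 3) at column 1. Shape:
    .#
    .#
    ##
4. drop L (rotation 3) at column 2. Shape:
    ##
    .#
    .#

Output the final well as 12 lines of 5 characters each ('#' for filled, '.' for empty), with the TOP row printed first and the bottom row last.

Drop 1: J rot2 at col 2 lands with bottom-row=0; cleared 0 line(s) (total 0); column heights now [0 0 2 2 2], max=2
Drop 2: L rot1 at col 1 lands with bottom-row=2; cleared 0 line(s) (total 0); column heights now [0 5 3 2 2], max=5
Drop 3: J rot3 at col 1 lands with bottom-row=5; cleared 0 line(s) (total 0); column heights now [0 6 8 2 2], max=8
Drop 4: L rot3 at col 2 lands with bottom-row=6; cleared 0 line(s) (total 0); column heights now [0 6 9 9 2], max=9

Answer: .....
.....
.....
..##.
..##.
..##.
.##..
.#...
.#...
.##..
..###
....#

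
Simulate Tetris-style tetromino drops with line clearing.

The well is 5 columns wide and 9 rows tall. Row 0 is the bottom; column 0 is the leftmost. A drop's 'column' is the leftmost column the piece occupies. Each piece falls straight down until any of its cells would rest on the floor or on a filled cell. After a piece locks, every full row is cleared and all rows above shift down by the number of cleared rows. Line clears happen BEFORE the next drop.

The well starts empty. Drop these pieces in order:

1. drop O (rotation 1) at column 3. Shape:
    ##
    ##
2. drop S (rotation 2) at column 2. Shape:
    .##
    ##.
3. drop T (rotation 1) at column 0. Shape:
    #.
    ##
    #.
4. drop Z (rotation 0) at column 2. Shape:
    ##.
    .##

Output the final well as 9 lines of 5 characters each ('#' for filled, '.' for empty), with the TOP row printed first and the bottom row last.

Drop 1: O rot1 at col 3 lands with bottom-row=0; cleared 0 line(s) (total 0); column heights now [0 0 0 2 2], max=2
Drop 2: S rot2 at col 2 lands with bottom-row=2; cleared 0 line(s) (total 0); column heights now [0 0 3 4 4], max=4
Drop 3: T rot1 at col 0 lands with bottom-row=0; cleared 0 line(s) (total 0); column heights now [3 2 3 4 4], max=4
Drop 4: Z rot0 at col 2 lands with bottom-row=4; cleared 0 line(s) (total 0); column heights now [3 2 6 6 5], max=6

Answer: .....
.....
.....
..##.
...##
...##
#.##.
##.##
#..##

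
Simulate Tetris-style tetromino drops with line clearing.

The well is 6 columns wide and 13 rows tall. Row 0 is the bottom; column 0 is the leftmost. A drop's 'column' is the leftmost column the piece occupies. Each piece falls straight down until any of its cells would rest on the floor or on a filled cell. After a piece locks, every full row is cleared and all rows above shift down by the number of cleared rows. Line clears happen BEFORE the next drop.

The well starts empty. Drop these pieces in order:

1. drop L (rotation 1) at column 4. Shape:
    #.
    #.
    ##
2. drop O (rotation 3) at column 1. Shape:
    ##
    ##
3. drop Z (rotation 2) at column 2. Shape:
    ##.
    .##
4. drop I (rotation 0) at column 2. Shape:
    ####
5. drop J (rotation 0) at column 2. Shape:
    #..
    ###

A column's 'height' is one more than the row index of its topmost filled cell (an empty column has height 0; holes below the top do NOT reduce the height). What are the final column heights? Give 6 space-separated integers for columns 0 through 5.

Drop 1: L rot1 at col 4 lands with bottom-row=0; cleared 0 line(s) (total 0); column heights now [0 0 0 0 3 1], max=3
Drop 2: O rot3 at col 1 lands with bottom-row=0; cleared 0 line(s) (total 0); column heights now [0 2 2 0 3 1], max=3
Drop 3: Z rot2 at col 2 lands with bottom-row=3; cleared 0 line(s) (total 0); column heights now [0 2 5 5 4 1], max=5
Drop 4: I rot0 at col 2 lands with bottom-row=5; cleared 0 line(s) (total 0); column heights now [0 2 6 6 6 6], max=6
Drop 5: J rot0 at col 2 lands with bottom-row=6; cleared 0 line(s) (total 0); column heights now [0 2 8 7 7 6], max=8

Answer: 0 2 8 7 7 6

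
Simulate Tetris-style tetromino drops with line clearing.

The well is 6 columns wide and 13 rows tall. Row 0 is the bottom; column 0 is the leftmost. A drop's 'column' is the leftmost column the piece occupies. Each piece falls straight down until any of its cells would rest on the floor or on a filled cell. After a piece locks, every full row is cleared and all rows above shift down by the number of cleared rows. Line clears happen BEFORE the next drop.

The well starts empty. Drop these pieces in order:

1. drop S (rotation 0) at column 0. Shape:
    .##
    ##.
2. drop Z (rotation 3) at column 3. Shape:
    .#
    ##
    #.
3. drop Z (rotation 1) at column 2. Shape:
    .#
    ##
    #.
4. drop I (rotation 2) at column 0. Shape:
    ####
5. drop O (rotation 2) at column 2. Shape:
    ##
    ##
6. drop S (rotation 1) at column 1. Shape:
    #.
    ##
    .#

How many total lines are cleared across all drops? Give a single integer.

Drop 1: S rot0 at col 0 lands with bottom-row=0; cleared 0 line(s) (total 0); column heights now [1 2 2 0 0 0], max=2
Drop 2: Z rot3 at col 3 lands with bottom-row=0; cleared 0 line(s) (total 0); column heights now [1 2 2 2 3 0], max=3
Drop 3: Z rot1 at col 2 lands with bottom-row=2; cleared 0 line(s) (total 0); column heights now [1 2 4 5 3 0], max=5
Drop 4: I rot2 at col 0 lands with bottom-row=5; cleared 0 line(s) (total 0); column heights now [6 6 6 6 3 0], max=6
Drop 5: O rot2 at col 2 lands with bottom-row=6; cleared 0 line(s) (total 0); column heights now [6 6 8 8 3 0], max=8
Drop 6: S rot1 at col 1 lands with bottom-row=8; cleared 0 line(s) (total 0); column heights now [6 11 10 8 3 0], max=11

Answer: 0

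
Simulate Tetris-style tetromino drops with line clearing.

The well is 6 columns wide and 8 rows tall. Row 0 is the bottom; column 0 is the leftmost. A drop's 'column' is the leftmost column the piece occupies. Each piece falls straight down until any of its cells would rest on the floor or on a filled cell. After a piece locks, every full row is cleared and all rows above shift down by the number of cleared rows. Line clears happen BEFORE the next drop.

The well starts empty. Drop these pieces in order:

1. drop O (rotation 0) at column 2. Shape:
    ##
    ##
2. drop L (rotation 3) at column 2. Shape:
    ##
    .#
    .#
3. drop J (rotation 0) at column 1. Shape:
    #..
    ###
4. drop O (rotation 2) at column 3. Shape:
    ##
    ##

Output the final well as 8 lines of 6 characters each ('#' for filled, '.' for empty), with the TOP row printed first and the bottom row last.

Answer: ...##.
.#.##.
.###..
..##..
...#..
...#..
..##..
..##..

Derivation:
Drop 1: O rot0 at col 2 lands with bottom-row=0; cleared 0 line(s) (total 0); column heights now [0 0 2 2 0 0], max=2
Drop 2: L rot3 at col 2 lands with bottom-row=2; cleared 0 line(s) (total 0); column heights now [0 0 5 5 0 0], max=5
Drop 3: J rot0 at col 1 lands with bottom-row=5; cleared 0 line(s) (total 0); column heights now [0 7 6 6 0 0], max=7
Drop 4: O rot2 at col 3 lands with bottom-row=6; cleared 0 line(s) (total 0); column heights now [0 7 6 8 8 0], max=8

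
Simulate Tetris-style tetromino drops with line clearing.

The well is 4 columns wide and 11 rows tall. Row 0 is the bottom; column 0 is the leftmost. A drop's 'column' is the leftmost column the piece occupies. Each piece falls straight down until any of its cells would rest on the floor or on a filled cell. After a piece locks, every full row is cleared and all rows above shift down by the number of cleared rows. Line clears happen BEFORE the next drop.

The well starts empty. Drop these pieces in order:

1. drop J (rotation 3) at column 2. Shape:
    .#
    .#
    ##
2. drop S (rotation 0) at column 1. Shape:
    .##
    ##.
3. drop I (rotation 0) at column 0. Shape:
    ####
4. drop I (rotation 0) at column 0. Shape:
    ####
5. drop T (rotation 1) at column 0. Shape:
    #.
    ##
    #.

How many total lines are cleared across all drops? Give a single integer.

Answer: 4

Derivation:
Drop 1: J rot3 at col 2 lands with bottom-row=0; cleared 0 line(s) (total 0); column heights now [0 0 1 3], max=3
Drop 2: S rot0 at col 1 lands with bottom-row=2; cleared 0 line(s) (total 0); column heights now [0 3 4 4], max=4
Drop 3: I rot0 at col 0 lands with bottom-row=4; cleared 1 line(s) (total 1); column heights now [0 3 4 4], max=4
Drop 4: I rot0 at col 0 lands with bottom-row=4; cleared 1 line(s) (total 2); column heights now [0 3 4 4], max=4
Drop 5: T rot1 at col 0 lands with bottom-row=2; cleared 2 line(s) (total 4); column heights now [3 0 1 2], max=3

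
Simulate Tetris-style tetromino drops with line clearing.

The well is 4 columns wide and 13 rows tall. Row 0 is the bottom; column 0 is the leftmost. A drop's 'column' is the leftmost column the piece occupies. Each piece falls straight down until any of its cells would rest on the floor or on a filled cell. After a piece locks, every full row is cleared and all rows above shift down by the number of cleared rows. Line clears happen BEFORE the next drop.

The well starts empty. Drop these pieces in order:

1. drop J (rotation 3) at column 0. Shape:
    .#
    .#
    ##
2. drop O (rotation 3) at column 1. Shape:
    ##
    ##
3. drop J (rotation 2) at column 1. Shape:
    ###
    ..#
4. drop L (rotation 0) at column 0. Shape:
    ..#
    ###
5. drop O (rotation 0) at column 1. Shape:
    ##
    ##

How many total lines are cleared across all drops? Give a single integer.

Answer: 0

Derivation:
Drop 1: J rot3 at col 0 lands with bottom-row=0; cleared 0 line(s) (total 0); column heights now [1 3 0 0], max=3
Drop 2: O rot3 at col 1 lands with bottom-row=3; cleared 0 line(s) (total 0); column heights now [1 5 5 0], max=5
Drop 3: J rot2 at col 1 lands with bottom-row=4; cleared 0 line(s) (total 0); column heights now [1 6 6 6], max=6
Drop 4: L rot0 at col 0 lands with bottom-row=6; cleared 0 line(s) (total 0); column heights now [7 7 8 6], max=8
Drop 5: O rot0 at col 1 lands with bottom-row=8; cleared 0 line(s) (total 0); column heights now [7 10 10 6], max=10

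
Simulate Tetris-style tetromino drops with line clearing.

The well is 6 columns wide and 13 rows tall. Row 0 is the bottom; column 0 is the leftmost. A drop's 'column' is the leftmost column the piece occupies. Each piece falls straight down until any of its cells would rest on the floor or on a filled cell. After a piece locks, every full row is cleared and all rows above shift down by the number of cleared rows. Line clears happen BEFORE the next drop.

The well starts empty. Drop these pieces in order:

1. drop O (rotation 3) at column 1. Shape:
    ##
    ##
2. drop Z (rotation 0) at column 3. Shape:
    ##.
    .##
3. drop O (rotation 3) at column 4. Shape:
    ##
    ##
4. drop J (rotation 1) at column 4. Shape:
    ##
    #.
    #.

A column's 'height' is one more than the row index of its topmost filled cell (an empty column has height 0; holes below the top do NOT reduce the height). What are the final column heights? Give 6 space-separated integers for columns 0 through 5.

Drop 1: O rot3 at col 1 lands with bottom-row=0; cleared 0 line(s) (total 0); column heights now [0 2 2 0 0 0], max=2
Drop 2: Z rot0 at col 3 lands with bottom-row=0; cleared 0 line(s) (total 0); column heights now [0 2 2 2 2 1], max=2
Drop 3: O rot3 at col 4 lands with bottom-row=2; cleared 0 line(s) (total 0); column heights now [0 2 2 2 4 4], max=4
Drop 4: J rot1 at col 4 lands with bottom-row=4; cleared 0 line(s) (total 0); column heights now [0 2 2 2 7 7], max=7

Answer: 0 2 2 2 7 7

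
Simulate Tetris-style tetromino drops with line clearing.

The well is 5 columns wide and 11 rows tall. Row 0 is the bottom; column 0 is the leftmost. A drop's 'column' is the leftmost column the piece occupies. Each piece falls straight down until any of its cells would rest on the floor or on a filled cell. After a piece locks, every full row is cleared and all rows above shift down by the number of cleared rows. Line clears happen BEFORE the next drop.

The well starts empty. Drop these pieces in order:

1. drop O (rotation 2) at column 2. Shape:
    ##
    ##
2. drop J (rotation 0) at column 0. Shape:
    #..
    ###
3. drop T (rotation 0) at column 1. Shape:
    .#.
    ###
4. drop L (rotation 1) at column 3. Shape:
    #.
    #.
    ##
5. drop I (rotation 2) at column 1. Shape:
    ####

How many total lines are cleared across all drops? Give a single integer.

Answer: 0

Derivation:
Drop 1: O rot2 at col 2 lands with bottom-row=0; cleared 0 line(s) (total 0); column heights now [0 0 2 2 0], max=2
Drop 2: J rot0 at col 0 lands with bottom-row=2; cleared 0 line(s) (total 0); column heights now [4 3 3 2 0], max=4
Drop 3: T rot0 at col 1 lands with bottom-row=3; cleared 0 line(s) (total 0); column heights now [4 4 5 4 0], max=5
Drop 4: L rot1 at col 3 lands with bottom-row=4; cleared 0 line(s) (total 0); column heights now [4 4 5 7 5], max=7
Drop 5: I rot2 at col 1 lands with bottom-row=7; cleared 0 line(s) (total 0); column heights now [4 8 8 8 8], max=8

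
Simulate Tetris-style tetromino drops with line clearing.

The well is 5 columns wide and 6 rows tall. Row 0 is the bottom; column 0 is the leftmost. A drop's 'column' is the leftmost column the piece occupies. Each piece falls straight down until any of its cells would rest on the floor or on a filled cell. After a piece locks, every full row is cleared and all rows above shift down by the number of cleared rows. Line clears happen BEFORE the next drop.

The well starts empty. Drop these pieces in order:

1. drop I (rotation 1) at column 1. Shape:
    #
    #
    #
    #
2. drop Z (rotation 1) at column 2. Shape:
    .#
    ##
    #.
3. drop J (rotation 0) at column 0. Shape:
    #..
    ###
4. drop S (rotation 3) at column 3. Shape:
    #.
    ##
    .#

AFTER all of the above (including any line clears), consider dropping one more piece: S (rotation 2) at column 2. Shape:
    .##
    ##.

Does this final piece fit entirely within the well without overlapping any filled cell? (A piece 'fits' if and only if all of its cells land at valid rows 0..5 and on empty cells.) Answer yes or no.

Answer: no

Derivation:
Drop 1: I rot1 at col 1 lands with bottom-row=0; cleared 0 line(s) (total 0); column heights now [0 4 0 0 0], max=4
Drop 2: Z rot1 at col 2 lands with bottom-row=0; cleared 0 line(s) (total 0); column heights now [0 4 2 3 0], max=4
Drop 3: J rot0 at col 0 lands with bottom-row=4; cleared 0 line(s) (total 0); column heights now [6 5 5 3 0], max=6
Drop 4: S rot3 at col 3 lands with bottom-row=2; cleared 0 line(s) (total 0); column heights now [6 5 5 5 4], max=6
Test piece S rot2 at col 2 (width 3): heights before test = [6 5 5 5 4]; fits = False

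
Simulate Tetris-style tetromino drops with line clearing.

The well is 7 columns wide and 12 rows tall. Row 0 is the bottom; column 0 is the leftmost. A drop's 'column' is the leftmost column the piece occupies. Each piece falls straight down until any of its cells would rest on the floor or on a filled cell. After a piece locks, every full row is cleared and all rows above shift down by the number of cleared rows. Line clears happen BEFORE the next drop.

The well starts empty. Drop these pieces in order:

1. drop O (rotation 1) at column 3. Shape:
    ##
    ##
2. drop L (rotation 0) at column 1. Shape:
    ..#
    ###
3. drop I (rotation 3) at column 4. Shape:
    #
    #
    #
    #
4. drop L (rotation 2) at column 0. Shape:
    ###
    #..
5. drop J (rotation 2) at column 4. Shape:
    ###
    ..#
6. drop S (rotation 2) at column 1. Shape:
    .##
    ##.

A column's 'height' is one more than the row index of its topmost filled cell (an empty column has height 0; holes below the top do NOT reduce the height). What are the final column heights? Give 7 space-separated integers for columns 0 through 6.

Drop 1: O rot1 at col 3 lands with bottom-row=0; cleared 0 line(s) (total 0); column heights now [0 0 0 2 2 0 0], max=2
Drop 2: L rot0 at col 1 lands with bottom-row=2; cleared 0 line(s) (total 0); column heights now [0 3 3 4 2 0 0], max=4
Drop 3: I rot3 at col 4 lands with bottom-row=2; cleared 0 line(s) (total 0); column heights now [0 3 3 4 6 0 0], max=6
Drop 4: L rot2 at col 0 lands with bottom-row=2; cleared 0 line(s) (total 0); column heights now [4 4 4 4 6 0 0], max=6
Drop 5: J rot2 at col 4 lands with bottom-row=5; cleared 0 line(s) (total 0); column heights now [4 4 4 4 7 7 7], max=7
Drop 6: S rot2 at col 1 lands with bottom-row=4; cleared 0 line(s) (total 0); column heights now [4 5 6 6 7 7 7], max=7

Answer: 4 5 6 6 7 7 7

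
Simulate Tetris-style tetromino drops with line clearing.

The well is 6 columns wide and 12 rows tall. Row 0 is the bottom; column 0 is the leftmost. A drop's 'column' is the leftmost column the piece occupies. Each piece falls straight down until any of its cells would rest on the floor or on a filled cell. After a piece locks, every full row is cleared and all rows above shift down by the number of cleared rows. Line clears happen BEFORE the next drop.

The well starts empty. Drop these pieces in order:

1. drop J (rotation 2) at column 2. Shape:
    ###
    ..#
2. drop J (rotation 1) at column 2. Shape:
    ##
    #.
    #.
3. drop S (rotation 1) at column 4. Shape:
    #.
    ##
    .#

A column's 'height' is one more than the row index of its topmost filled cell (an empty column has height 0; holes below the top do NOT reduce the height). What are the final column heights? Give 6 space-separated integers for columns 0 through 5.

Answer: 0 0 5 5 4 3

Derivation:
Drop 1: J rot2 at col 2 lands with bottom-row=0; cleared 0 line(s) (total 0); column heights now [0 0 2 2 2 0], max=2
Drop 2: J rot1 at col 2 lands with bottom-row=2; cleared 0 line(s) (total 0); column heights now [0 0 5 5 2 0], max=5
Drop 3: S rot1 at col 4 lands with bottom-row=1; cleared 0 line(s) (total 0); column heights now [0 0 5 5 4 3], max=5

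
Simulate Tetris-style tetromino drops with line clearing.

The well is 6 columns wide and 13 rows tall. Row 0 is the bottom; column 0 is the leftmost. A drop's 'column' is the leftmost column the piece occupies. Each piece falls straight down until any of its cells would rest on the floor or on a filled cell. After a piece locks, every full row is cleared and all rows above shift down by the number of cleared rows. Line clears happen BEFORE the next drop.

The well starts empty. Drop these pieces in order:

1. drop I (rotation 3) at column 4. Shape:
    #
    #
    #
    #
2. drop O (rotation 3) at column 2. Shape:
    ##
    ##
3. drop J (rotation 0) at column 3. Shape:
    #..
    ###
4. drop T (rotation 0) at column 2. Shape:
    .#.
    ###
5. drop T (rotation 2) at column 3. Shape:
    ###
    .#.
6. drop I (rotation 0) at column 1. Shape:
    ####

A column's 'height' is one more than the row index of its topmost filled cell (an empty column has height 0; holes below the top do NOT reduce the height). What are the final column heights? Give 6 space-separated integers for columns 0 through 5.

Drop 1: I rot3 at col 4 lands with bottom-row=0; cleared 0 line(s) (total 0); column heights now [0 0 0 0 4 0], max=4
Drop 2: O rot3 at col 2 lands with bottom-row=0; cleared 0 line(s) (total 0); column heights now [0 0 2 2 4 0], max=4
Drop 3: J rot0 at col 3 lands with bottom-row=4; cleared 0 line(s) (total 0); column heights now [0 0 2 6 5 5], max=6
Drop 4: T rot0 at col 2 lands with bottom-row=6; cleared 0 line(s) (total 0); column heights now [0 0 7 8 7 5], max=8
Drop 5: T rot2 at col 3 lands with bottom-row=7; cleared 0 line(s) (total 0); column heights now [0 0 7 9 9 9], max=9
Drop 6: I rot0 at col 1 lands with bottom-row=9; cleared 0 line(s) (total 0); column heights now [0 10 10 10 10 9], max=10

Answer: 0 10 10 10 10 9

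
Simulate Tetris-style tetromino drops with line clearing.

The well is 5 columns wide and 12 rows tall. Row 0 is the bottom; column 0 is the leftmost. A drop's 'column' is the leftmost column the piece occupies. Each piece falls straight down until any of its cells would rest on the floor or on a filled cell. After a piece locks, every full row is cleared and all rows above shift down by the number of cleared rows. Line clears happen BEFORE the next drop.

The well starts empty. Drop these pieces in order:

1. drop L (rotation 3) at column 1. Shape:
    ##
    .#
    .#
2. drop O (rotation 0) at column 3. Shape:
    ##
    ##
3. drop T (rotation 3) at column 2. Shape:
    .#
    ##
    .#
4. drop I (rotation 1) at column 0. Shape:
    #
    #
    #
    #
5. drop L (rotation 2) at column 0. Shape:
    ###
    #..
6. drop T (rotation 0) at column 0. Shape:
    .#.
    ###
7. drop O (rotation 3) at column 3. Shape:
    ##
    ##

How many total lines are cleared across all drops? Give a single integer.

Answer: 2

Derivation:
Drop 1: L rot3 at col 1 lands with bottom-row=0; cleared 0 line(s) (total 0); column heights now [0 3 3 0 0], max=3
Drop 2: O rot0 at col 3 lands with bottom-row=0; cleared 0 line(s) (total 0); column heights now [0 3 3 2 2], max=3
Drop 3: T rot3 at col 2 lands with bottom-row=2; cleared 0 line(s) (total 0); column heights now [0 3 4 5 2], max=5
Drop 4: I rot1 at col 0 lands with bottom-row=0; cleared 0 line(s) (total 0); column heights now [4 3 4 5 2], max=5
Drop 5: L rot2 at col 0 lands with bottom-row=4; cleared 0 line(s) (total 0); column heights now [6 6 6 5 2], max=6
Drop 6: T rot0 at col 0 lands with bottom-row=6; cleared 0 line(s) (total 0); column heights now [7 8 7 5 2], max=8
Drop 7: O rot3 at col 3 lands with bottom-row=5; cleared 2 line(s) (total 2); column heights now [5 6 4 5 2], max=6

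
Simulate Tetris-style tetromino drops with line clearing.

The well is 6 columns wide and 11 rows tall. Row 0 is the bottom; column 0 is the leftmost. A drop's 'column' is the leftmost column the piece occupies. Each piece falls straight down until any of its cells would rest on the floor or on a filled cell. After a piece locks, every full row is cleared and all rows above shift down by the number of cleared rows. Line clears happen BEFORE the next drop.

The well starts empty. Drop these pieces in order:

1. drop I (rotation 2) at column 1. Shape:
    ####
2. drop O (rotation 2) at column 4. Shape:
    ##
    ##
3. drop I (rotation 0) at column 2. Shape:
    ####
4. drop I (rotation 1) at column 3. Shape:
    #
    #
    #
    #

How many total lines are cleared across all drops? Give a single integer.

Answer: 0

Derivation:
Drop 1: I rot2 at col 1 lands with bottom-row=0; cleared 0 line(s) (total 0); column heights now [0 1 1 1 1 0], max=1
Drop 2: O rot2 at col 4 lands with bottom-row=1; cleared 0 line(s) (total 0); column heights now [0 1 1 1 3 3], max=3
Drop 3: I rot0 at col 2 lands with bottom-row=3; cleared 0 line(s) (total 0); column heights now [0 1 4 4 4 4], max=4
Drop 4: I rot1 at col 3 lands with bottom-row=4; cleared 0 line(s) (total 0); column heights now [0 1 4 8 4 4], max=8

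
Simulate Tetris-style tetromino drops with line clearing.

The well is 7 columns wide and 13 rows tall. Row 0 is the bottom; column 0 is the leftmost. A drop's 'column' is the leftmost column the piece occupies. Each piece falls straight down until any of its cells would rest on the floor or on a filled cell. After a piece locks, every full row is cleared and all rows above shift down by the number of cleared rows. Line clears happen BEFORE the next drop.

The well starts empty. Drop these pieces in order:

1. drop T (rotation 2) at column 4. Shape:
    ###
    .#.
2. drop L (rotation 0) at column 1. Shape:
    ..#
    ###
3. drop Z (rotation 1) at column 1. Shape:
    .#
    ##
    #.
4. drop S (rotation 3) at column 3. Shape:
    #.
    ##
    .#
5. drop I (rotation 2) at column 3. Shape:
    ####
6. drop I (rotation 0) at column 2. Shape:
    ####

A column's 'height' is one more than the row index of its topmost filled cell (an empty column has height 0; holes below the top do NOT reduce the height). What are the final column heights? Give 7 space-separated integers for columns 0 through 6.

Drop 1: T rot2 at col 4 lands with bottom-row=0; cleared 0 line(s) (total 0); column heights now [0 0 0 0 2 2 2], max=2
Drop 2: L rot0 at col 1 lands with bottom-row=0; cleared 0 line(s) (total 0); column heights now [0 1 1 2 2 2 2], max=2
Drop 3: Z rot1 at col 1 lands with bottom-row=1; cleared 0 line(s) (total 0); column heights now [0 3 4 2 2 2 2], max=4
Drop 4: S rot3 at col 3 lands with bottom-row=2; cleared 0 line(s) (total 0); column heights now [0 3 4 5 4 2 2], max=5
Drop 5: I rot2 at col 3 lands with bottom-row=5; cleared 0 line(s) (total 0); column heights now [0 3 4 6 6 6 6], max=6
Drop 6: I rot0 at col 2 lands with bottom-row=6; cleared 0 line(s) (total 0); column heights now [0 3 7 7 7 7 6], max=7

Answer: 0 3 7 7 7 7 6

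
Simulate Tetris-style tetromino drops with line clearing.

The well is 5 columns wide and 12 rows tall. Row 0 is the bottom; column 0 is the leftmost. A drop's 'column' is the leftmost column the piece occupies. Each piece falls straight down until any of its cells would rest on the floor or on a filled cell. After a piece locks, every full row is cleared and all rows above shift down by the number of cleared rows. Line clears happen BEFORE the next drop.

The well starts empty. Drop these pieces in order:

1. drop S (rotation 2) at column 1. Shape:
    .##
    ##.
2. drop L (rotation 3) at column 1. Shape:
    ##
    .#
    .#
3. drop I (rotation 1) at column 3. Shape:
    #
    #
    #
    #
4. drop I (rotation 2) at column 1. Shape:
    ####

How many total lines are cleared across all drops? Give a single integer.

Drop 1: S rot2 at col 1 lands with bottom-row=0; cleared 0 line(s) (total 0); column heights now [0 1 2 2 0], max=2
Drop 2: L rot3 at col 1 lands with bottom-row=2; cleared 0 line(s) (total 0); column heights now [0 5 5 2 0], max=5
Drop 3: I rot1 at col 3 lands with bottom-row=2; cleared 0 line(s) (total 0); column heights now [0 5 5 6 0], max=6
Drop 4: I rot2 at col 1 lands with bottom-row=6; cleared 0 line(s) (total 0); column heights now [0 7 7 7 7], max=7

Answer: 0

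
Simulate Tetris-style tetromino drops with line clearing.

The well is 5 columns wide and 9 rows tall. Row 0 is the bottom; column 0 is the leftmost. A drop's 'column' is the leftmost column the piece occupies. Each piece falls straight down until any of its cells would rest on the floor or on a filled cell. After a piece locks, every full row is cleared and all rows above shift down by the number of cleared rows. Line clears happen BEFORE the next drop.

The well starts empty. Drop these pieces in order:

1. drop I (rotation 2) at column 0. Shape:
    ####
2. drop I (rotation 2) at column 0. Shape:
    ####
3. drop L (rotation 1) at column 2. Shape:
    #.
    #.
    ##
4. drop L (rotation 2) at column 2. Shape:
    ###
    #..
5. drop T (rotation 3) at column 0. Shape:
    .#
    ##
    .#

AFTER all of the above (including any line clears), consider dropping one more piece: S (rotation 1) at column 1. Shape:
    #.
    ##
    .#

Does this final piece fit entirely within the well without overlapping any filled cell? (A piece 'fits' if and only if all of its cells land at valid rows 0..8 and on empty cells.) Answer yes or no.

Drop 1: I rot2 at col 0 lands with bottom-row=0; cleared 0 line(s) (total 0); column heights now [1 1 1 1 0], max=1
Drop 2: I rot2 at col 0 lands with bottom-row=1; cleared 0 line(s) (total 0); column heights now [2 2 2 2 0], max=2
Drop 3: L rot1 at col 2 lands with bottom-row=2; cleared 0 line(s) (total 0); column heights now [2 2 5 3 0], max=5
Drop 4: L rot2 at col 2 lands with bottom-row=5; cleared 0 line(s) (total 0); column heights now [2 2 7 7 7], max=7
Drop 5: T rot3 at col 0 lands with bottom-row=2; cleared 0 line(s) (total 0); column heights now [4 5 7 7 7], max=7
Test piece S rot1 at col 1 (width 2): heights before test = [4 5 7 7 7]; fits = False

Answer: no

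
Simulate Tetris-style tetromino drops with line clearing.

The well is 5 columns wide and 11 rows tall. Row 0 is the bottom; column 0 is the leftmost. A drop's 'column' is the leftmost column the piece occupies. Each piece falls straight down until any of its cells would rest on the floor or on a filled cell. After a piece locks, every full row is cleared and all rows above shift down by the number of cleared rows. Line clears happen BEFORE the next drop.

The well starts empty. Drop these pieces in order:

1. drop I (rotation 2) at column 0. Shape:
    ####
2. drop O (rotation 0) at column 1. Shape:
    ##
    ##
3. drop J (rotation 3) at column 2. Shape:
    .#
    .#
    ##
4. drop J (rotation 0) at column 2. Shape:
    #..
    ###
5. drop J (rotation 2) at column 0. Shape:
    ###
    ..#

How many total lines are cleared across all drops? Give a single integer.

Drop 1: I rot2 at col 0 lands with bottom-row=0; cleared 0 line(s) (total 0); column heights now [1 1 1 1 0], max=1
Drop 2: O rot0 at col 1 lands with bottom-row=1; cleared 0 line(s) (total 0); column heights now [1 3 3 1 0], max=3
Drop 3: J rot3 at col 2 lands with bottom-row=3; cleared 0 line(s) (total 0); column heights now [1 3 4 6 0], max=6
Drop 4: J rot0 at col 2 lands with bottom-row=6; cleared 0 line(s) (total 0); column heights now [1 3 8 7 7], max=8
Drop 5: J rot2 at col 0 lands with bottom-row=8; cleared 0 line(s) (total 0); column heights now [10 10 10 7 7], max=10

Answer: 0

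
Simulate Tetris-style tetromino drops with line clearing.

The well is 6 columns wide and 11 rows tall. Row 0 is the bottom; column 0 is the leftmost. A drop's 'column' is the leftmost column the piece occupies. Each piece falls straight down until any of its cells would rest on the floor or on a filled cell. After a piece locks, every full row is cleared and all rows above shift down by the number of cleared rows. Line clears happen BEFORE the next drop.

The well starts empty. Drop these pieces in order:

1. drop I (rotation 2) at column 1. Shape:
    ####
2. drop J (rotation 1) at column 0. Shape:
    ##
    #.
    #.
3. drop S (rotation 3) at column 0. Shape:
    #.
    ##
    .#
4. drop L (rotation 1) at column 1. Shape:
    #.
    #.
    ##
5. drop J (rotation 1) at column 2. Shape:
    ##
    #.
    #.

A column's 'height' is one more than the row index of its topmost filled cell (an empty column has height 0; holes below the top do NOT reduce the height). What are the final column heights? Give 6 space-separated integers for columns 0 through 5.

Answer: 6 8 9 9 1 0

Derivation:
Drop 1: I rot2 at col 1 lands with bottom-row=0; cleared 0 line(s) (total 0); column heights now [0 1 1 1 1 0], max=1
Drop 2: J rot1 at col 0 lands with bottom-row=0; cleared 0 line(s) (total 0); column heights now [3 3 1 1 1 0], max=3
Drop 3: S rot3 at col 0 lands with bottom-row=3; cleared 0 line(s) (total 0); column heights now [6 5 1 1 1 0], max=6
Drop 4: L rot1 at col 1 lands with bottom-row=5; cleared 0 line(s) (total 0); column heights now [6 8 6 1 1 0], max=8
Drop 5: J rot1 at col 2 lands with bottom-row=6; cleared 0 line(s) (total 0); column heights now [6 8 9 9 1 0], max=9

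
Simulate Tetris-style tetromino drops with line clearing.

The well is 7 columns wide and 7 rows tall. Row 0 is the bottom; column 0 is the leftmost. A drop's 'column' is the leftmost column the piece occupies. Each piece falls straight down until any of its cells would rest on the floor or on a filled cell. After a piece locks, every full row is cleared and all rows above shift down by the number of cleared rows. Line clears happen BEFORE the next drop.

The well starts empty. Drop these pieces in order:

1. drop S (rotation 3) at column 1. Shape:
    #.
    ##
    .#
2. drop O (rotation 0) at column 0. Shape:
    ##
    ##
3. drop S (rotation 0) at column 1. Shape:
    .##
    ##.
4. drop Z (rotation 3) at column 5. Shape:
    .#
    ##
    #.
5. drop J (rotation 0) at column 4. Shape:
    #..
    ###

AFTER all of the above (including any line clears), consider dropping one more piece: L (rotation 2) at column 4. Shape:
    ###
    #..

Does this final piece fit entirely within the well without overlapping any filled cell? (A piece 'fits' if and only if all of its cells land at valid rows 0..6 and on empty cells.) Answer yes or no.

Drop 1: S rot3 at col 1 lands with bottom-row=0; cleared 0 line(s) (total 0); column heights now [0 3 2 0 0 0 0], max=3
Drop 2: O rot0 at col 0 lands with bottom-row=3; cleared 0 line(s) (total 0); column heights now [5 5 2 0 0 0 0], max=5
Drop 3: S rot0 at col 1 lands with bottom-row=5; cleared 0 line(s) (total 0); column heights now [5 6 7 7 0 0 0], max=7
Drop 4: Z rot3 at col 5 lands with bottom-row=0; cleared 0 line(s) (total 0); column heights now [5 6 7 7 0 2 3], max=7
Drop 5: J rot0 at col 4 lands with bottom-row=3; cleared 0 line(s) (total 0); column heights now [5 6 7 7 5 4 4], max=7
Test piece L rot2 at col 4 (width 3): heights before test = [5 6 7 7 5 4 4]; fits = True

Answer: yes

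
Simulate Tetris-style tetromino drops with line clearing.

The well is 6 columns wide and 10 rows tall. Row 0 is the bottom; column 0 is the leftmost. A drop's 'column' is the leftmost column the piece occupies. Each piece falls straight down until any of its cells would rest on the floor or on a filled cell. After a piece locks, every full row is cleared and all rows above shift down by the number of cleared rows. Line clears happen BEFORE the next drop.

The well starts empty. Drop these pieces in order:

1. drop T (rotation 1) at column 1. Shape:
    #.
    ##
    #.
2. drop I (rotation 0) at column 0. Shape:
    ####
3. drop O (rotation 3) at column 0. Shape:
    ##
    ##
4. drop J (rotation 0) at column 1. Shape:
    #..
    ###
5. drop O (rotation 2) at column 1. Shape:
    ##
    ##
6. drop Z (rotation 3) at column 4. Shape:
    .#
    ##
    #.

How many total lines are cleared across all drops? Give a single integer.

Drop 1: T rot1 at col 1 lands with bottom-row=0; cleared 0 line(s) (total 0); column heights now [0 3 2 0 0 0], max=3
Drop 2: I rot0 at col 0 lands with bottom-row=3; cleared 0 line(s) (total 0); column heights now [4 4 4 4 0 0], max=4
Drop 3: O rot3 at col 0 lands with bottom-row=4; cleared 0 line(s) (total 0); column heights now [6 6 4 4 0 0], max=6
Drop 4: J rot0 at col 1 lands with bottom-row=6; cleared 0 line(s) (total 0); column heights now [6 8 7 7 0 0], max=8
Drop 5: O rot2 at col 1 lands with bottom-row=8; cleared 0 line(s) (total 0); column heights now [6 10 10 7 0 0], max=10
Drop 6: Z rot3 at col 4 lands with bottom-row=0; cleared 0 line(s) (total 0); column heights now [6 10 10 7 2 3], max=10

Answer: 0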